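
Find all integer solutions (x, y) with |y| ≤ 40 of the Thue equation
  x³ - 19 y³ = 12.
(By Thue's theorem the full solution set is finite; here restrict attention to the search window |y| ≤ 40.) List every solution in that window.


The equation is x³ - 19y³ = 12. For fixed y, x³ = 19·y³ + 12, so a solution requires the RHS to be a perfect cube.
Strategy: iterate y from -40 to 40, compute RHS = 19·y³ + 12, and check whether it is a (positive or negative) perfect cube.
Check small values of y:
  y = 0: RHS = 12 is not a perfect cube.
  y = 1: RHS = 31 is not a perfect cube.
  y = -1: RHS = -7 is not a perfect cube.
  y = 2: RHS = 164 is not a perfect cube.
  y = -2: RHS = -140 is not a perfect cube.
  y = 3: RHS = 525 is not a perfect cube.
  y = -3: RHS = -501 is not a perfect cube.
Continuing the search up to |y| = 40 finds no solutions either.
No (x, y) in the scanned range satisfies the equation.

No integer solutions with |y| ≤ 40.


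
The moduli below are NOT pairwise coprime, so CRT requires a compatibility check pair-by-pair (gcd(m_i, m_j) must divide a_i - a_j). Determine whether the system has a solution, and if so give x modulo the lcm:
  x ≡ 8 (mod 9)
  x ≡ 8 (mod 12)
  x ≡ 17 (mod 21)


Moduli 9, 12, 21 are not pairwise coprime, so CRT works modulo lcm(m_i) when all pairwise compatibility conditions hold.
Pairwise compatibility: gcd(m_i, m_j) must divide a_i - a_j for every pair.
Merge one congruence at a time:
  Start: x ≡ 8 (mod 9).
  Combine with x ≡ 8 (mod 12): gcd(9, 12) = 3; 8 - 8 = 0, which IS divisible by 3, so compatible.
    Write x = 8 + 9·t and substitute into x ≡ 8 (mod 12): 9·t ≡ 8 − 8 = 0 (mod 12).
    Divide the congruence (and modulus) by g = 3: 3·t ≡ 0 (mod 4).
    The inverse of 3 mod 4 is 3 (since 3·3 = 9 = 2·4 + 1), so t ≡ 3·0 = 0 ≡ 0 (mod 4).
    Then x = 8 + 9·0 = 8, valid modulo lcm(9, 12) = 36: x ≡ 8 (mod 36).
  Combine with x ≡ 17 (mod 21): gcd(36, 21) = 3; 17 - 8 = 9, which IS divisible by 3, so compatible.
    Write x = 8 + 36·t and substitute into x ≡ 17 (mod 21): 36·t ≡ 17 − 8 = 9 (mod 21).
    Divide the congruence (and modulus) by g = 3: 12·t ≡ 3 (mod 7).
    Reduce coefficients mod 7: 5·t ≡ 3 (mod 7).
    The inverse of 5 mod 7 is 3 (since 5·3 = 15 = 2·7 + 1), so t ≡ 3·3 = 9 ≡ 2 (mod 7).
    Then x = 8 + 36·2 = 80, valid modulo lcm(36, 21) = 252: x ≡ 80 (mod 252).
Verify: 80 mod 9 = 8, 80 mod 12 = 8, 80 mod 21 = 17.

x ≡ 80 (mod 252).


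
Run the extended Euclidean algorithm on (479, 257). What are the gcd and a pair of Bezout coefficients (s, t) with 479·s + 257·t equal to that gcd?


Euclidean algorithm on (479, 257) — divide until remainder is 0:
  479 = 1 · 257 + 222
  257 = 1 · 222 + 35
  222 = 6 · 35 + 12
  35 = 2 · 12 + 11
  12 = 1 · 11 + 1
  11 = 11 · 1 + 0
gcd(479, 257) = 1.
Track Bezout coefficients alongside the remainders: start with r₀ = 479 = a·1 + b·0 (s = 1, t = 0) and r₁ = 257 = a·0 + b·1 (s = 0, t = 1); each new remainder r_{k+1} = r_{k-1} − q_k·r_k inherits s_{k+1} = s_{k-1} − q_k·s_k, t_{k+1} = t_{k-1} − q_k·t_k, so r_k = a·s_k + b·t_k at every step:
  q = 1: r = 222, s = 1 − 1·0 = 1, t = 0 − 1·1 = -1  (check: 479·1 + 257·(-1) = 222)
  q = 1: r = 35, s = 0 − 1·1 = -1, t = 1 − 1·(-1) = 2  (check: 479·(-1) + 257·2 = 35)
  q = 6: r = 12, s = 1 − 6·(-1) = 7, t = -1 − 6·2 = -13  (check: 479·7 + 257·(-13) = 12)
  q = 2: r = 11, s = -1 − 2·7 = -15, t = 2 − 2·(-13) = 28  (check: 479·(-15) + 257·28 = 11)
  q = 1: r = 1, s = 7 − 1·(-15) = 22, t = -13 − 1·28 = -41  (check: 479·22 + 257·(-41) = 1)
The row with r = 1 (the gcd) gives the Bezout coefficients s = 22, t = -41.
Result: 479 · (22) + 257 · (-41) = 1.

gcd(479, 257) = 1; s = 22, t = -41 (check: 479·22 + 257·(-41) = 1).


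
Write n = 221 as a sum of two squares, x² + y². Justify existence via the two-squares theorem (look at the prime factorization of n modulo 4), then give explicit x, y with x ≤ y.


Step 1: Factor n = 221 = 13 · 17.
Step 2: Check the mod-4 condition on each prime factor: 13 ≡ 1 (mod 4), exponent 1; 17 ≡ 1 (mod 4), exponent 1.
All primes ≡ 3 (mod 4) appear to even exponent (or don't appear), so by the two-squares theorem n IS expressible as a sum of two squares.
Step 3: Build a representation. Here n = 13 · 17 is a product of primes ≡ 1 (mod 4). Each prime p ≡ 1 (mod 4) is itself a sum of two squares; find a² by testing p − a² for a perfect square:
  13: 13 − 1² = 12, 13 − 2² = 9 = 3² ⇒ 13 = 2² + 3².
  17: 17 − 1² = 16 = 4² ⇒ 17 = 1² + 4².
  Combine using the Brahmagupta–Fibonacci identity (a² + b²)(c² + d²) = (ac − bd)² + (ad + bc)² = (ac + bd)² + (ad − bc)²:
  13 · 17 = 221: from (2² + 3²)(1² + 4²), take (2·1 − 3·4, 2·4 + 3·1) = (2 − 12, 8 + 3) = (-10, 11); dropping signs (only squares matter) gives (10, 11); check 10² + 11² = 100 + 121 = 221 ✓.
Step 4: Order so x ≤ y and verify: 10² + 11² = 100 + 121 = 221 = n. ✓

n = 221 = 10² + 11² (one valid representation with x ≤ y).


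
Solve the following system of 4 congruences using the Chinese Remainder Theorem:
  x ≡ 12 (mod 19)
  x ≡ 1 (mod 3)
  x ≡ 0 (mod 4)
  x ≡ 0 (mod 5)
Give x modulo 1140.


Product of moduli M = 19 · 3 · 4 · 5 = 1140.
Merge one congruence at a time:
  Start: x ≡ 12 (mod 19).
  Combine with x ≡ 1 (mod 3); new modulus lcm = 57.
    Write x = 12 + 19·t and substitute into x ≡ 1 (mod 3): 19·t ≡ 1 − 12 = -11 (mod 3).
    Reduce coefficients mod 3: 1·t ≡ 1 (mod 3).
    So t ≡ 1 (mod 3).
    Then x = 12 + 19·1 = 31, valid modulo lcm(19, 3) = 57: x ≡ 31 (mod 57).
  Combine with x ≡ 0 (mod 4); new modulus lcm = 228.
    Write x = 31 + 57·t and substitute into x ≡ 0 (mod 4): 57·t ≡ 0 − 31 = -31 (mod 4).
    Reduce coefficients mod 4: 1·t ≡ 1 (mod 4).
    So t ≡ 1 (mod 4).
    Then x = 31 + 57·1 = 88, valid modulo lcm(57, 4) = 228: x ≡ 88 (mod 228).
  Combine with x ≡ 0 (mod 5); new modulus lcm = 1140.
    Write x = 88 + 228·t and substitute into x ≡ 0 (mod 5): 228·t ≡ 0 − 88 = -88 (mod 5).
    Reduce coefficients mod 5: 3·t ≡ 2 (mod 5).
    The inverse of 3 mod 5 is 2 (since 3·2 = 6 = 1·5 + 1), so t ≡ 2·2 = 4 ≡ 4 (mod 5).
    Then x = 88 + 228·4 = 1000, valid modulo lcm(228, 5) = 1140: x ≡ 1000 (mod 1140).
Verify against each original: 1000 mod 19 = 12, 1000 mod 3 = 1, 1000 mod 4 = 0, 1000 mod 5 = 0.

x ≡ 1000 (mod 1140).


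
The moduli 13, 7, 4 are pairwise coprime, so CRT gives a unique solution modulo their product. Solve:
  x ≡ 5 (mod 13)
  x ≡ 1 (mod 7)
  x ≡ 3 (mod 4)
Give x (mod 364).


Moduli 13, 7, 4 are pairwise coprime; by CRT there is a unique solution modulo M = 13 · 7 · 4 = 364.
Solve pairwise, accumulating the modulus:
  Start with x ≡ 5 (mod 13).
  Combine with x ≡ 1 (mod 7): since gcd(13, 7) = 1, we get a unique residue mod 91.
    Write x = 5 + 13·t and substitute into x ≡ 1 (mod 7): 13·t ≡ 1 − 5 = -4 (mod 7).
    Reduce coefficients mod 7: 6·t ≡ 3 (mod 7).
    The inverse of 6 mod 7 is 6 (since 6·6 = 36 = 5·7 + 1), so t ≡ 6·3 = 18 ≡ 4 (mod 7).
    Then x = 5 + 13·4 = 57, valid modulo lcm(13, 7) = 91: x ≡ 57 (mod 91).
  Combine with x ≡ 3 (mod 4): since gcd(91, 4) = 1, we get a unique residue mod 364.
    Write x = 57 + 91·t and substitute into x ≡ 3 (mod 4): 91·t ≡ 3 − 57 = -54 (mod 4).
    Reduce coefficients mod 4: 3·t ≡ 2 (mod 4).
    The inverse of 3 mod 4 is 3 (since 3·3 = 9 = 2·4 + 1), so t ≡ 3·2 = 6 ≡ 2 (mod 4).
    Then x = 57 + 91·2 = 239, valid modulo lcm(91, 4) = 364: x ≡ 239 (mod 364).
Verify: 239 mod 13 = 5 ✓, 239 mod 7 = 1 ✓, 239 mod 4 = 3 ✓.

x ≡ 239 (mod 364).


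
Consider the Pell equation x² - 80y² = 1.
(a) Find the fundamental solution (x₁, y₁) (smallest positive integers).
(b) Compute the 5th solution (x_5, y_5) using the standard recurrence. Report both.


Step 1: Find the fundamental solution (x₁, y₁) of x² - 80y² = 1.
  Expand √80 as a continued fraction. a₀ = ⌊√80⌋ = 8; iterate m_{k+1} = d_k·a_k − m_k, d_{k+1} = (80 − m_{k+1}²)/d_k, a_{k+1} = ⌊(a₀ + m_{k+1})/d_{k+1}⌋ (starting m₀ = 0, d₀ = 1), with convergents p_k = a_k·p_{k-1} + p_{k-2}, q_k = a_k·q_{k-1} + q_{k-2} (p₋₁ = 1, q₋₁ = 0):
  k = 0: a₀ = 8; p₀/q₀ = 8/1; p₀² − 80·q₀² = 64 − 80 = -16.
  k = 1: m = 8, d = 16, a = ⌊(8 + 8)/16⌋ = 1; p/q = (1·8 + 1)/(1·1 + 0) = 9/1; p² − 80·q² = 81 − 80 = 1.
  The first convergent with p² − 80·q² = 1 gives the fundamental solution (x₁, y₁) = (9, 1).
Step 2: Apply the recurrence (x_{n+1}, y_{n+1}) = (x₁x_n + 80y₁y_n, x₁y_n + y₁x_n) repeatedly.
  From (x_1, y_1) = (9, 1): x_2 = 9·9 + 80·1·1 = 161; y_2 = 9·1 + 1·9 = 18.
  From (x_2, y_2) = (161, 18): x_3 = 9·161 + 80·1·18 = 2889; y_3 = 9·18 + 1·161 = 323.
  From (x_3, y_3) = (2889, 323): x_4 = 9·2889 + 80·1·323 = 51841; y_4 = 9·323 + 1·2889 = 5796.
  From (x_4, y_4) = (51841, 5796): x_5 = 9·51841 + 80·1·5796 = 930249; y_5 = 9·5796 + 1·51841 = 104005.
Step 3: Verify x_5² - 80·y_5² = 865363202001 - 865363202000 = 1 (should be 1). ✓

(x_1, y_1) = (9, 1); (x_5, y_5) = (930249, 104005).


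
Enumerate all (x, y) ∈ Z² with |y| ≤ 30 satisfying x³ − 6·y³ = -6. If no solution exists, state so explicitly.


The equation is x³ - 6y³ = -6. For fixed y, x³ = 6·y³ − 6, so a solution requires the RHS to be a perfect cube.
Strategy: iterate y from -30 to 30, compute RHS = 6·y³ − 6, and check whether it is a (positive or negative) perfect cube.
Check small values of y:
  y = 0: RHS = -6 is not a perfect cube.
  y = 1: RHS = 0 = (0)³ ⇒ x = 0 works.
  y = -1: RHS = -12 is not a perfect cube.
  y = 2: RHS = 42 is not a perfect cube.
  y = -2: RHS = -54 is not a perfect cube.
  y = 3: RHS = 156 is not a perfect cube.
  y = -3: RHS = -168 is not a perfect cube.
Continuing the search up to |y| = 30 finds no further solutions beyond those listed.
Collected solutions: (0, 1).

Solutions (with |y| ≤ 30): (0, 1).


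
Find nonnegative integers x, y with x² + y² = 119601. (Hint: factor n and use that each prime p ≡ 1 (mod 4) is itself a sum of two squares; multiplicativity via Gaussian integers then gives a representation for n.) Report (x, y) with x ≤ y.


Step 1: Factor n = 119601 = 3^2 · 97 · 137.
Step 2: Check the mod-4 condition on each prime factor: 3 ≡ 3 (mod 4), exponent 2 (must be even); 97 ≡ 1 (mod 4), exponent 1; 137 ≡ 1 (mod 4), exponent 1.
All primes ≡ 3 (mod 4) appear to even exponent (or don't appear), so by the two-squares theorem n IS expressible as a sum of two squares.
Step 3: Build a representation. Group n = k² · m with k = 3 and m = 97 · 137 = 13289 (a product of primes ≡ 1 (mod 4)); a representation of m scales to one of n via (k·x)² + (k·y)² = k²(x² + y²). Each prime p ≡ 1 (mod 4) is itself a sum of two squares; find a² by testing p − a² for a perfect square:
  97: 97 − 1² = 96, 97 − 2² = 93, 97 − 3² = 88, 97 − 4² = 81 = 9² ⇒ 97 = 4² + 9².
  137: 137 − 1² = 136, 137 − 2² = 133, 137 − 3² = 128, 137 − 4² = 121 = 11² ⇒ 137 = 4² + 11².
  Combine using the Brahmagupta–Fibonacci identity (a² + b²)(c² + d²) = (ac − bd)² + (ad + bc)² = (ac + bd)² + (ad − bc)²:
  97 · 137 = 13289: from (4² + 9²)(4² + 11²), take (4·4 − 9·11, 4·11 + 9·4) = (16 − 99, 44 + 36) = (-83, 80); dropping signs (only squares matter) gives (83, 80); check 83² + 80² = 6889 + 6400 = 13289 ✓.
  Scale by k = 3: (3·83, 3·80) = (249, 240).
Step 4: Order so x ≤ y and verify: 240² + 249² = 57600 + 62001 = 119601 = n. ✓

n = 119601 = 240² + 249² (one valid representation with x ≤ y).


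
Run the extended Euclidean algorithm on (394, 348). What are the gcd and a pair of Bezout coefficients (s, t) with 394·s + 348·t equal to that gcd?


Euclidean algorithm on (394, 348) — divide until remainder is 0:
  394 = 1 · 348 + 46
  348 = 7 · 46 + 26
  46 = 1 · 26 + 20
  26 = 1 · 20 + 6
  20 = 3 · 6 + 2
  6 = 3 · 2 + 0
gcd(394, 348) = 2.
Track Bezout coefficients alongside the remainders: start with r₀ = 394 = a·1 + b·0 (s = 1, t = 0) and r₁ = 348 = a·0 + b·1 (s = 0, t = 1); each new remainder r_{k+1} = r_{k-1} − q_k·r_k inherits s_{k+1} = s_{k-1} − q_k·s_k, t_{k+1} = t_{k-1} − q_k·t_k, so r_k = a·s_k + b·t_k at every step:
  q = 1: r = 46, s = 1 − 1·0 = 1, t = 0 − 1·1 = -1  (check: 394·1 + 348·(-1) = 46)
  q = 7: r = 26, s = 0 − 7·1 = -7, t = 1 − 7·(-1) = 8  (check: 394·(-7) + 348·8 = 26)
  q = 1: r = 20, s = 1 − 1·(-7) = 8, t = -1 − 1·8 = -9  (check: 394·8 + 348·(-9) = 20)
  q = 1: r = 6, s = -7 − 1·8 = -15, t = 8 − 1·(-9) = 17  (check: 394·(-15) + 348·17 = 6)
  q = 3: r = 2, s = 8 − 3·(-15) = 53, t = -9 − 3·17 = -60  (check: 394·53 + 348·(-60) = 2)
The row with r = 2 (the gcd) gives the Bezout coefficients s = 53, t = -60.
Result: 394 · (53) + 348 · (-60) = 2.

gcd(394, 348) = 2; s = 53, t = -60 (check: 394·53 + 348·(-60) = 2).


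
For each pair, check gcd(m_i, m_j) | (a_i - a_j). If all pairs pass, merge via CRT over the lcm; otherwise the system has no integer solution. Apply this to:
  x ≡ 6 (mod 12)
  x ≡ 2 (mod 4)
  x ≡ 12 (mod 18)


Moduli 12, 4, 18 are not pairwise coprime, so CRT works modulo lcm(m_i) when all pairwise compatibility conditions hold.
Pairwise compatibility: gcd(m_i, m_j) must divide a_i - a_j for every pair.
Merge one congruence at a time:
  Start: x ≡ 6 (mod 12).
  Combine with x ≡ 2 (mod 4): gcd(12, 4) = 4; 2 - 6 = -4, which IS divisible by 4, so compatible.
    Write x = 6 + 12·t and substitute into x ≡ 2 (mod 4): 12·t ≡ 2 − 6 = -4 (mod 4).
    Divide the congruence (and modulus) by g = 4: 3·t ≡ -1 (mod 1).
    Modulo 1 every t works; take t = 0.
    Then x = 6 + 12·0 = 6, valid modulo lcm(12, 4) = 12: x ≡ 6 (mod 12).
  Combine with x ≡ 12 (mod 18): gcd(12, 18) = 6; 12 - 6 = 6, which IS divisible by 6, so compatible.
    Write x = 6 + 12·t and substitute into x ≡ 12 (mod 18): 12·t ≡ 12 − 6 = 6 (mod 18).
    Divide the congruence (and modulus) by g = 6: 2·t ≡ 1 (mod 3).
    The inverse of 2 mod 3 is 2 (since 2·2 = 4 = 1·3 + 1), so t ≡ 2·1 = 2 ≡ 2 (mod 3).
    Then x = 6 + 12·2 = 30, valid modulo lcm(12, 18) = 36: x ≡ 30 (mod 36).
Verify: 30 mod 12 = 6, 30 mod 4 = 2, 30 mod 18 = 12.

x ≡ 30 (mod 36).


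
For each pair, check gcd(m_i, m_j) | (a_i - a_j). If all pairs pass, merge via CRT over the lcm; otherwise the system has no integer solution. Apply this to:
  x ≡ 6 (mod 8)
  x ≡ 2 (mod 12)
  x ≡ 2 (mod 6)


Moduli 8, 12, 6 are not pairwise coprime, so CRT works modulo lcm(m_i) when all pairwise compatibility conditions hold.
Pairwise compatibility: gcd(m_i, m_j) must divide a_i - a_j for every pair.
Merge one congruence at a time:
  Start: x ≡ 6 (mod 8).
  Combine with x ≡ 2 (mod 12): gcd(8, 12) = 4; 2 - 6 = -4, which IS divisible by 4, so compatible.
    Write x = 6 + 8·t and substitute into x ≡ 2 (mod 12): 8·t ≡ 2 − 6 = -4 (mod 12).
    Divide the congruence (and modulus) by g = 4: 2·t ≡ -1 (mod 3).
    Reduce coefficients mod 3: 2·t ≡ 2 (mod 3).
    The inverse of 2 mod 3 is 2 (since 2·2 = 4 = 1·3 + 1), so t ≡ 2·2 = 4 ≡ 1 (mod 3).
    Then x = 6 + 8·1 = 14, valid modulo lcm(8, 12) = 24: x ≡ 14 (mod 24).
  Combine with x ≡ 2 (mod 6): gcd(24, 6) = 6; 2 - 14 = -12, which IS divisible by 6, so compatible.
    Write x = 14 + 24·t and substitute into x ≡ 2 (mod 6): 24·t ≡ 2 − 14 = -12 (mod 6).
    Divide the congruence (and modulus) by g = 6: 4·t ≡ -2 (mod 1).
    Modulo 1 every t works; take t = 0.
    Then x = 14 + 24·0 = 14, valid modulo lcm(24, 6) = 24: x ≡ 14 (mod 24).
Verify: 14 mod 8 = 6, 14 mod 12 = 2, 14 mod 6 = 2.

x ≡ 14 (mod 24).


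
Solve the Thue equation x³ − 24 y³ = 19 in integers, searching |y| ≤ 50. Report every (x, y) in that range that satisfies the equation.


The equation is x³ - 24y³ = 19. For fixed y, x³ = 24·y³ + 19, so a solution requires the RHS to be a perfect cube.
Strategy: iterate y from -50 to 50, compute RHS = 24·y³ + 19, and check whether it is a (positive or negative) perfect cube.
Check small values of y:
  y = 0: RHS = 19 is not a perfect cube.
  y = 1: RHS = 43 is not a perfect cube.
  y = -1: RHS = -5 is not a perfect cube.
  y = 2: RHS = 211 is not a perfect cube.
  y = -2: RHS = -173 is not a perfect cube.
  y = 3: RHS = 667 is not a perfect cube.
  y = -3: RHS = -629 is not a perfect cube.
Continuing the search up to |y| = 50 finds no solutions either.
No (x, y) in the scanned range satisfies the equation.

No integer solutions with |y| ≤ 50.


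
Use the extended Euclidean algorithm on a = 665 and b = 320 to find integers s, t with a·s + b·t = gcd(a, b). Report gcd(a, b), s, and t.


Euclidean algorithm on (665, 320) — divide until remainder is 0:
  665 = 2 · 320 + 25
  320 = 12 · 25 + 20
  25 = 1 · 20 + 5
  20 = 4 · 5 + 0
gcd(665, 320) = 5.
Track Bezout coefficients alongside the remainders: start with r₀ = 665 = a·1 + b·0 (s = 1, t = 0) and r₁ = 320 = a·0 + b·1 (s = 0, t = 1); each new remainder r_{k+1} = r_{k-1} − q_k·r_k inherits s_{k+1} = s_{k-1} − q_k·s_k, t_{k+1} = t_{k-1} − q_k·t_k, so r_k = a·s_k + b·t_k at every step:
  q = 2: r = 25, s = 1 − 2·0 = 1, t = 0 − 2·1 = -2  (check: 665·1 + 320·(-2) = 25)
  q = 12: r = 20, s = 0 − 12·1 = -12, t = 1 − 12·(-2) = 25  (check: 665·(-12) + 320·25 = 20)
  q = 1: r = 5, s = 1 − 1·(-12) = 13, t = -2 − 1·25 = -27  (check: 665·13 + 320·(-27) = 5)
The row with r = 5 (the gcd) gives the Bezout coefficients s = 13, t = -27.
Result: 665 · (13) + 320 · (-27) = 5.

gcd(665, 320) = 5; s = 13, t = -27 (check: 665·13 + 320·(-27) = 5).


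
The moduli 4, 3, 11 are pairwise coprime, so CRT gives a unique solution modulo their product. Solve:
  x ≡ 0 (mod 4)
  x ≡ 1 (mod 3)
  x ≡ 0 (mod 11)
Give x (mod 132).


Moduli 4, 3, 11 are pairwise coprime; by CRT there is a unique solution modulo M = 4 · 3 · 11 = 132.
Solve pairwise, accumulating the modulus:
  Start with x ≡ 0 (mod 4).
  Combine with x ≡ 1 (mod 3): since gcd(4, 3) = 1, we get a unique residue mod 12.
    Write x = 0 + 4·t and substitute into x ≡ 1 (mod 3): 4·t ≡ 1 − 0 = 1 (mod 3).
    Reduce coefficients mod 3: 1·t ≡ 1 (mod 3).
    So t ≡ 1 (mod 3).
    Then x = 0 + 4·1 = 4, valid modulo lcm(4, 3) = 12: x ≡ 4 (mod 12).
  Combine with x ≡ 0 (mod 11): since gcd(12, 11) = 1, we get a unique residue mod 132.
    Write x = 4 + 12·t and substitute into x ≡ 0 (mod 11): 12·t ≡ 0 − 4 = -4 (mod 11).
    Reduce coefficients mod 11: 1·t ≡ 7 (mod 11).
    So t ≡ 7 (mod 11).
    Then x = 4 + 12·7 = 88, valid modulo lcm(12, 11) = 132: x ≡ 88 (mod 132).
Verify: 88 mod 4 = 0 ✓, 88 mod 3 = 1 ✓, 88 mod 11 = 0 ✓.

x ≡ 88 (mod 132).


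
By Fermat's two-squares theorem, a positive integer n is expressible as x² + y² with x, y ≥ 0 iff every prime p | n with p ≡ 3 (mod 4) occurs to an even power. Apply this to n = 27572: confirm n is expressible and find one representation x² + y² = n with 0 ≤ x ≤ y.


Step 1: Factor n = 27572 = 2^2 · 61 · 113.
Step 2: Check the mod-4 condition on each prime factor: 2 = 2 (special); 61 ≡ 1 (mod 4), exponent 1; 113 ≡ 1 (mod 4), exponent 1.
All primes ≡ 3 (mod 4) appear to even exponent (or don't appear), so by the two-squares theorem n IS expressible as a sum of two squares.
Step 3: Build a representation. Group n = k² · m with k = 2 and m = 61 · 113 = 6893 (a product of primes ≡ 1 (mod 4)); a representation of m scales to one of n via (k·x)² + (k·y)² = k²(x² + y²). Each prime p ≡ 1 (mod 4) is itself a sum of two squares; find a² by testing p − a² for a perfect square:
  61: 61 − 1² = 60, 61 − 2² = 57, 61 − 3² = 52, 61 − 4² = 45, 61 − 5² = 36 = 6² ⇒ 61 = 5² + 6².
  113: 113 − 1² = 112, 113 − 2² = 109, 113 − 3² = 104, 113 − 4² = 97, 113 − 5² = 88, 113 − 6² = 77, 113 − 7² = 64 = 8² ⇒ 113 = 7² + 8².
  Combine using the Brahmagupta–Fibonacci identity (a² + b²)(c² + d²) = (ac − bd)² + (ad + bc)² = (ac + bd)² + (ad − bc)²:
  61 · 113 = 6893: from (5² + 6²)(7² + 8²), take (5·7 − 6·8, 5·8 + 6·7) = (35 − 48, 40 + 42) = (-13, 82); dropping signs (only squares matter) gives (13, 82); check 13² + 82² = 169 + 6724 = 6893 ✓.
  Scale by k = 2: (2·13, 2·82) = (26, 164).
Step 4: Order so x ≤ y and verify: 26² + 164² = 676 + 26896 = 27572 = n. ✓

n = 27572 = 26² + 164² (one valid representation with x ≤ y).


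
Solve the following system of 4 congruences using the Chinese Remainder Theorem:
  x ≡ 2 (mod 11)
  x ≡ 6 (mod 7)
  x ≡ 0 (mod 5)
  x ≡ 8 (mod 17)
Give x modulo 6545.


Product of moduli M = 11 · 7 · 5 · 17 = 6545.
Merge one congruence at a time:
  Start: x ≡ 2 (mod 11).
  Combine with x ≡ 6 (mod 7); new modulus lcm = 77.
    Write x = 2 + 11·t and substitute into x ≡ 6 (mod 7): 11·t ≡ 6 − 2 = 4 (mod 7).
    Reduce coefficients mod 7: 4·t ≡ 4 (mod 7).
    The inverse of 4 mod 7 is 2 (since 4·2 = 8 = 1·7 + 1), so t ≡ 2·4 = 8 ≡ 1 (mod 7).
    Then x = 2 + 11·1 = 13, valid modulo lcm(11, 7) = 77: x ≡ 13 (mod 77).
  Combine with x ≡ 0 (mod 5); new modulus lcm = 385.
    Write x = 13 + 77·t and substitute into x ≡ 0 (mod 5): 77·t ≡ 0 − 13 = -13 (mod 5).
    Reduce coefficients mod 5: 2·t ≡ 2 (mod 5).
    The inverse of 2 mod 5 is 3 (since 2·3 = 6 = 1·5 + 1), so t ≡ 3·2 = 6 ≡ 1 (mod 5).
    Then x = 13 + 77·1 = 90, valid modulo lcm(77, 5) = 385: x ≡ 90 (mod 385).
  Combine with x ≡ 8 (mod 17); new modulus lcm = 6545.
    Write x = 90 + 385·t and substitute into x ≡ 8 (mod 17): 385·t ≡ 8 − 90 = -82 (mod 17).
    Reduce coefficients mod 17: 11·t ≡ 3 (mod 17).
    The inverse of 11 mod 17 is 14 (since 11·14 = 154 = 9·17 + 1), so t ≡ 14·3 = 42 ≡ 8 (mod 17).
    Then x = 90 + 385·8 = 3170, valid modulo lcm(385, 17) = 6545: x ≡ 3170 (mod 6545).
Verify against each original: 3170 mod 11 = 2, 3170 mod 7 = 6, 3170 mod 5 = 0, 3170 mod 17 = 8.

x ≡ 3170 (mod 6545).


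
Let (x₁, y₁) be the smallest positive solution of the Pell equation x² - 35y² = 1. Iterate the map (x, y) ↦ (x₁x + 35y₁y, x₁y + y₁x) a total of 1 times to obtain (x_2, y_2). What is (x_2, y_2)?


Step 1: Find the fundamental solution (x₁, y₁) of x² - 35y² = 1.
  Expand √35 as a continued fraction. a₀ = ⌊√35⌋ = 5; iterate m_{k+1} = d_k·a_k − m_k, d_{k+1} = (35 − m_{k+1}²)/d_k, a_{k+1} = ⌊(a₀ + m_{k+1})/d_{k+1}⌋ (starting m₀ = 0, d₀ = 1), with convergents p_k = a_k·p_{k-1} + p_{k-2}, q_k = a_k·q_{k-1} + q_{k-2} (p₋₁ = 1, q₋₁ = 0):
  k = 0: a₀ = 5; p₀/q₀ = 5/1; p₀² − 35·q₀² = 25 − 35 = -10.
  k = 1: m = 5, d = 10, a = ⌊(5 + 5)/10⌋ = 1; p/q = (1·5 + 1)/(1·1 + 0) = 6/1; p² − 35·q² = 36 − 35 = 1.
  The first convergent with p² − 35·q² = 1 gives the fundamental solution (x₁, y₁) = (6, 1).
Step 2: Apply the recurrence (x_{n+1}, y_{n+1}) = (x₁x_n + 35y₁y_n, x₁y_n + y₁x_n) repeatedly.
  From (x_1, y_1) = (6, 1): x_2 = 6·6 + 35·1·1 = 71; y_2 = 6·1 + 1·6 = 12.
Step 3: Verify x_2² - 35·y_2² = 5041 - 5040 = 1 (should be 1). ✓

(x_1, y_1) = (6, 1); (x_2, y_2) = (71, 12).


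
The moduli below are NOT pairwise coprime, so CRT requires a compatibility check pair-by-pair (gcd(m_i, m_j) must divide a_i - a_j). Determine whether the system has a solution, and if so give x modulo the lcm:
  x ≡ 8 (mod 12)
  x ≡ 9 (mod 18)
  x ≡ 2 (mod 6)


Moduli 12, 18, 6 are not pairwise coprime, so CRT works modulo lcm(m_i) when all pairwise compatibility conditions hold.
Pairwise compatibility: gcd(m_i, m_j) must divide a_i - a_j for every pair.
Merge one congruence at a time:
  Start: x ≡ 8 (mod 12).
  Combine with x ≡ 9 (mod 18): gcd(12, 18) = 6, and 9 - 8 = 1 is NOT divisible by 6.
    ⇒ system is inconsistent (no integer solution).

No solution (the system is inconsistent).


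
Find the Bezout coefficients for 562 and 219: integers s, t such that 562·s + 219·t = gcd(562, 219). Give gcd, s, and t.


Euclidean algorithm on (562, 219) — divide until remainder is 0:
  562 = 2 · 219 + 124
  219 = 1 · 124 + 95
  124 = 1 · 95 + 29
  95 = 3 · 29 + 8
  29 = 3 · 8 + 5
  8 = 1 · 5 + 3
  5 = 1 · 3 + 2
  3 = 1 · 2 + 1
  2 = 2 · 1 + 0
gcd(562, 219) = 1.
Track Bezout coefficients alongside the remainders: start with r₀ = 562 = a·1 + b·0 (s = 1, t = 0) and r₁ = 219 = a·0 + b·1 (s = 0, t = 1); each new remainder r_{k+1} = r_{k-1} − q_k·r_k inherits s_{k+1} = s_{k-1} − q_k·s_k, t_{k+1} = t_{k-1} − q_k·t_k, so r_k = a·s_k + b·t_k at every step:
  q = 2: r = 124, s = 1 − 2·0 = 1, t = 0 − 2·1 = -2  (check: 562·1 + 219·(-2) = 124)
  q = 1: r = 95, s = 0 − 1·1 = -1, t = 1 − 1·(-2) = 3  (check: 562·(-1) + 219·3 = 95)
  q = 1: r = 29, s = 1 − 1·(-1) = 2, t = -2 − 1·3 = -5  (check: 562·2 + 219·(-5) = 29)
  q = 3: r = 8, s = -1 − 3·2 = -7, t = 3 − 3·(-5) = 18  (check: 562·(-7) + 219·18 = 8)
  q = 3: r = 5, s = 2 − 3·(-7) = 23, t = -5 − 3·18 = -59  (check: 562·23 + 219·(-59) = 5)
  q = 1: r = 3, s = -7 − 1·23 = -30, t = 18 − 1·(-59) = 77  (check: 562·(-30) + 219·77 = 3)
  q = 1: r = 2, s = 23 − 1·(-30) = 53, t = -59 − 1·77 = -136  (check: 562·53 + 219·(-136) = 2)
  q = 1: r = 1, s = -30 − 1·53 = -83, t = 77 − 1·(-136) = 213  (check: 562·(-83) + 219·213 = 1)
The row with r = 1 (the gcd) gives the Bezout coefficients s = -83, t = 213.
Result: 562 · (-83) + 219 · (213) = 1.

gcd(562, 219) = 1; s = -83, t = 213 (check: 562·(-83) + 219·213 = 1).


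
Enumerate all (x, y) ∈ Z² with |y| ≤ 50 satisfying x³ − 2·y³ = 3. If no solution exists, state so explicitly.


The equation is x³ - 2y³ = 3. For fixed y, x³ = 2·y³ + 3, so a solution requires the RHS to be a perfect cube.
Strategy: iterate y from -50 to 50, compute RHS = 2·y³ + 3, and check whether it is a (positive or negative) perfect cube.
Check small values of y:
  y = 0: RHS = 3 is not a perfect cube.
  y = 1: RHS = 5 is not a perfect cube.
  y = -1: RHS = 1 = (1)³ ⇒ x = 1 works.
  y = 2: RHS = 19 is not a perfect cube.
  y = -2: RHS = -13 is not a perfect cube.
  y = 3: RHS = 57 is not a perfect cube.
  y = -3: RHS = -51 is not a perfect cube.
Continuing, at y = -4: RHS = -125 = (-5)³ ⇒ x = -5 works.
Searching the remaining y in |y| ≤ 50 finds no further solutions.
Collected solutions: (1, -1), (-5, -4).

Solutions (with |y| ≤ 50): (1, -1), (-5, -4).


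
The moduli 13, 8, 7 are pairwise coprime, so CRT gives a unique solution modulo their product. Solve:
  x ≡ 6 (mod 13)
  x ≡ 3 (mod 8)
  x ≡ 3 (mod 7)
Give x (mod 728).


Moduli 13, 8, 7 are pairwise coprime; by CRT there is a unique solution modulo M = 13 · 8 · 7 = 728.
Solve pairwise, accumulating the modulus:
  Start with x ≡ 6 (mod 13).
  Combine with x ≡ 3 (mod 8): since gcd(13, 8) = 1, we get a unique residue mod 104.
    Write x = 6 + 13·t and substitute into x ≡ 3 (mod 8): 13·t ≡ 3 − 6 = -3 (mod 8).
    Reduce coefficients mod 8: 5·t ≡ 5 (mod 8).
    The inverse of 5 mod 8 is 5 (since 5·5 = 25 = 3·8 + 1), so t ≡ 5·5 = 25 ≡ 1 (mod 8).
    Then x = 6 + 13·1 = 19, valid modulo lcm(13, 8) = 104: x ≡ 19 (mod 104).
  Combine with x ≡ 3 (mod 7): since gcd(104, 7) = 1, we get a unique residue mod 728.
    Write x = 19 + 104·t and substitute into x ≡ 3 (mod 7): 104·t ≡ 3 − 19 = -16 (mod 7).
    Reduce coefficients mod 7: 6·t ≡ 5 (mod 7).
    The inverse of 6 mod 7 is 6 (since 6·6 = 36 = 5·7 + 1), so t ≡ 6·5 = 30 ≡ 2 (mod 7).
    Then x = 19 + 104·2 = 227, valid modulo lcm(104, 7) = 728: x ≡ 227 (mod 728).
Verify: 227 mod 13 = 6 ✓, 227 mod 8 = 3 ✓, 227 mod 7 = 3 ✓.

x ≡ 227 (mod 728).


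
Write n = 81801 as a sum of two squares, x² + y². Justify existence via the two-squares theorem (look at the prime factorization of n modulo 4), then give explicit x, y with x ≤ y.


Step 1: Factor n = 81801 = 3^2 · 61 · 149.
Step 2: Check the mod-4 condition on each prime factor: 3 ≡ 3 (mod 4), exponent 2 (must be even); 61 ≡ 1 (mod 4), exponent 1; 149 ≡ 1 (mod 4), exponent 1.
All primes ≡ 3 (mod 4) appear to even exponent (or don't appear), so by the two-squares theorem n IS expressible as a sum of two squares.
Step 3: Build a representation. Group n = k² · m with k = 3 and m = 61 · 149 = 9089 (a product of primes ≡ 1 (mod 4)); a representation of m scales to one of n via (k·x)² + (k·y)² = k²(x² + y²). Each prime p ≡ 1 (mod 4) is itself a sum of two squares; find a² by testing p − a² for a perfect square:
  61: 61 − 1² = 60, 61 − 2² = 57, 61 − 3² = 52, 61 − 4² = 45, 61 − 5² = 36 = 6² ⇒ 61 = 5² + 6².
  149: 149 − 1² = 148, 149 − 2² = 145, 149 − 3² = 140, 149 − 4² = 133, 149 − 5² = 124, 149 − 6² = 113, 149 − 7² = 100 = 10² ⇒ 149 = 7² + 10².
  Combine using the Brahmagupta–Fibonacci identity (a² + b²)(c² + d²) = (ac − bd)² + (ad + bc)² = (ac + bd)² + (ad − bc)²:
  61 · 149 = 9089: from (5² + 6²)(7² + 10²), take (5·7 − 6·10, 5·10 + 6·7) = (35 − 60, 50 + 42) = (-25, 92); dropping signs (only squares matter) gives (25, 92); check 25² + 92² = 625 + 8464 = 9089 ✓.
  Scale by k = 3: (3·25, 3·92) = (75, 276).
Step 4: Order so x ≤ y and verify: 75² + 276² = 5625 + 76176 = 81801 = n. ✓

n = 81801 = 75² + 276² (one valid representation with x ≤ y).


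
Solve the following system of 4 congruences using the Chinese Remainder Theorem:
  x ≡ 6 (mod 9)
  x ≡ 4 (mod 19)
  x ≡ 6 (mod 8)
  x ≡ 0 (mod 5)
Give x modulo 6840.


Product of moduli M = 9 · 19 · 8 · 5 = 6840.
Merge one congruence at a time:
  Start: x ≡ 6 (mod 9).
  Combine with x ≡ 4 (mod 19); new modulus lcm = 171.
    Write x = 6 + 9·t and substitute into x ≡ 4 (mod 19): 9·t ≡ 4 − 6 = -2 (mod 19).
    Reduce coefficients mod 19: 9·t ≡ 17 (mod 19).
    The inverse of 9 mod 19 is 17 (since 9·17 = 153 = 8·19 + 1), so t ≡ 17·17 = 289 ≡ 4 (mod 19).
    Then x = 6 + 9·4 = 42, valid modulo lcm(9, 19) = 171: x ≡ 42 (mod 171).
  Combine with x ≡ 6 (mod 8); new modulus lcm = 1368.
    Write x = 42 + 171·t and substitute into x ≡ 6 (mod 8): 171·t ≡ 6 − 42 = -36 (mod 8).
    Reduce coefficients mod 8: 3·t ≡ 4 (mod 8).
    The inverse of 3 mod 8 is 3 (since 3·3 = 9 = 1·8 + 1), so t ≡ 3·4 = 12 ≡ 4 (mod 8).
    Then x = 42 + 171·4 = 726, valid modulo lcm(171, 8) = 1368: x ≡ 726 (mod 1368).
  Combine with x ≡ 0 (mod 5); new modulus lcm = 6840.
    Write x = 726 + 1368·t and substitute into x ≡ 0 (mod 5): 1368·t ≡ 0 − 726 = -726 (mod 5).
    Reduce coefficients mod 5: 3·t ≡ 4 (mod 5).
    The inverse of 3 mod 5 is 2 (since 3·2 = 6 = 1·5 + 1), so t ≡ 2·4 = 8 ≡ 3 (mod 5).
    Then x = 726 + 1368·3 = 4830, valid modulo lcm(1368, 5) = 6840: x ≡ 4830 (mod 6840).
Verify against each original: 4830 mod 9 = 6, 4830 mod 19 = 4, 4830 mod 8 = 6, 4830 mod 5 = 0.

x ≡ 4830 (mod 6840).


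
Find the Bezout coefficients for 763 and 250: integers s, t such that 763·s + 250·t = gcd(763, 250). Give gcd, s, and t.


Euclidean algorithm on (763, 250) — divide until remainder is 0:
  763 = 3 · 250 + 13
  250 = 19 · 13 + 3
  13 = 4 · 3 + 1
  3 = 3 · 1 + 0
gcd(763, 250) = 1.
Track Bezout coefficients alongside the remainders: start with r₀ = 763 = a·1 + b·0 (s = 1, t = 0) and r₁ = 250 = a·0 + b·1 (s = 0, t = 1); each new remainder r_{k+1} = r_{k-1} − q_k·r_k inherits s_{k+1} = s_{k-1} − q_k·s_k, t_{k+1} = t_{k-1} − q_k·t_k, so r_k = a·s_k + b·t_k at every step:
  q = 3: r = 13, s = 1 − 3·0 = 1, t = 0 − 3·1 = -3  (check: 763·1 + 250·(-3) = 13)
  q = 19: r = 3, s = 0 − 19·1 = -19, t = 1 − 19·(-3) = 58  (check: 763·(-19) + 250·58 = 3)
  q = 4: r = 1, s = 1 − 4·(-19) = 77, t = -3 − 4·58 = -235  (check: 763·77 + 250·(-235) = 1)
The row with r = 1 (the gcd) gives the Bezout coefficients s = 77, t = -235.
Result: 763 · (77) + 250 · (-235) = 1.

gcd(763, 250) = 1; s = 77, t = -235 (check: 763·77 + 250·(-235) = 1).


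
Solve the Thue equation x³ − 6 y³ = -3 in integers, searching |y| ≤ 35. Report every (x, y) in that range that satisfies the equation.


The equation is x³ - 6y³ = -3. For fixed y, x³ = 6·y³ − 3, so a solution requires the RHS to be a perfect cube.
Strategy: iterate y from -35 to 35, compute RHS = 6·y³ − 3, and check whether it is a (positive or negative) perfect cube.
Check small values of y:
  y = 0: RHS = -3 is not a perfect cube.
  y = 1: RHS = 3 is not a perfect cube.
  y = -1: RHS = -9 is not a perfect cube.
  y = 2: RHS = 45 is not a perfect cube.
  y = -2: RHS = -51 is not a perfect cube.
  y = 3: RHS = 159 is not a perfect cube.
  y = -3: RHS = -165 is not a perfect cube.
Continuing the search up to |y| = 35 finds no solutions either.
No (x, y) in the scanned range satisfies the equation.

No integer solutions with |y| ≤ 35.


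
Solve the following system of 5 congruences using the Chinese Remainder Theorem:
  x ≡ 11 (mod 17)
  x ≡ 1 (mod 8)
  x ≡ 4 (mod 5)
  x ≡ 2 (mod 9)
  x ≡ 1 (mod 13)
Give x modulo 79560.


Product of moduli M = 17 · 8 · 5 · 9 · 13 = 79560.
Merge one congruence at a time:
  Start: x ≡ 11 (mod 17).
  Combine with x ≡ 1 (mod 8); new modulus lcm = 136.
    Write x = 11 + 17·t and substitute into x ≡ 1 (mod 8): 17·t ≡ 1 − 11 = -10 (mod 8).
    Reduce coefficients mod 8: 1·t ≡ 6 (mod 8).
    So t ≡ 6 (mod 8).
    Then x = 11 + 17·6 = 113, valid modulo lcm(17, 8) = 136: x ≡ 113 (mod 136).
  Combine with x ≡ 4 (mod 5); new modulus lcm = 680.
    Write x = 113 + 136·t and substitute into x ≡ 4 (mod 5): 136·t ≡ 4 − 113 = -109 (mod 5).
    Reduce coefficients mod 5: 1·t ≡ 1 (mod 5).
    So t ≡ 1 (mod 5).
    Then x = 113 + 136·1 = 249, valid modulo lcm(136, 5) = 680: x ≡ 249 (mod 680).
  Combine with x ≡ 2 (mod 9); new modulus lcm = 6120.
    Write x = 249 + 680·t and substitute into x ≡ 2 (mod 9): 680·t ≡ 2 − 249 = -247 (mod 9).
    Reduce coefficients mod 9: 5·t ≡ 5 (mod 9).
    The inverse of 5 mod 9 is 2 (since 5·2 = 10 = 1·9 + 1), so t ≡ 2·5 = 10 ≡ 1 (mod 9).
    Then x = 249 + 680·1 = 929, valid modulo lcm(680, 9) = 6120: x ≡ 929 (mod 6120).
  Combine with x ≡ 1 (mod 13); new modulus lcm = 79560.
    Write x = 929 + 6120·t and substitute into x ≡ 1 (mod 13): 6120·t ≡ 1 − 929 = -928 (mod 13).
    Reduce coefficients mod 13: 10·t ≡ 8 (mod 13).
    The inverse of 10 mod 13 is 4 (since 10·4 = 40 = 3·13 + 1), so t ≡ 4·8 = 32 ≡ 6 (mod 13).
    Then x = 929 + 6120·6 = 37649, valid modulo lcm(6120, 13) = 79560: x ≡ 37649 (mod 79560).
Verify against each original: 37649 mod 17 = 11, 37649 mod 8 = 1, 37649 mod 5 = 4, 37649 mod 9 = 2, 37649 mod 13 = 1.

x ≡ 37649 (mod 79560).


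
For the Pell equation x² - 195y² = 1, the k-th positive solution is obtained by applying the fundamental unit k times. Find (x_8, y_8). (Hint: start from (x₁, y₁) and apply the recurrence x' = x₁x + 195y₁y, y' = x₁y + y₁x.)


Step 1: Find the fundamental solution (x₁, y₁) of x² - 195y² = 1.
  Expand √195 as a continued fraction. a₀ = ⌊√195⌋ = 13; iterate m_{k+1} = d_k·a_k − m_k, d_{k+1} = (195 − m_{k+1}²)/d_k, a_{k+1} = ⌊(a₀ + m_{k+1})/d_{k+1}⌋ (starting m₀ = 0, d₀ = 1), with convergents p_k = a_k·p_{k-1} + p_{k-2}, q_k = a_k·q_{k-1} + q_{k-2} (p₋₁ = 1, q₋₁ = 0):
  k = 0: a₀ = 13; p₀/q₀ = 13/1; p₀² − 195·q₀² = 169 − 195 = -26.
  k = 1: m = 13, d = 26, a = ⌊(13 + 13)/26⌋ = 1; p/q = (1·13 + 1)/(1·1 + 0) = 14/1; p² − 195·q² = 196 − 195 = 1.
  The first convergent with p² − 195·q² = 1 gives the fundamental solution (x₁, y₁) = (14, 1).
Step 2: Apply the recurrence (x_{n+1}, y_{n+1}) = (x₁x_n + 195y₁y_n, x₁y_n + y₁x_n) repeatedly.
  From (x_1, y_1) = (14, 1): x_2 = 14·14 + 195·1·1 = 391; y_2 = 14·1 + 1·14 = 28.
  From (x_2, y_2) = (391, 28): x_3 = 14·391 + 195·1·28 = 10934; y_3 = 14·28 + 1·391 = 783.
  From (x_3, y_3) = (10934, 783): x_4 = 14·10934 + 195·1·783 = 305761; y_4 = 14·783 + 1·10934 = 21896.
  From (x_4, y_4) = (305761, 21896): x_5 = 14·305761 + 195·1·21896 = 8550374; y_5 = 14·21896 + 1·305761 = 612305.
  From (x_5, y_5) = (8550374, 612305): x_6 = 14·8550374 + 195·1·612305 = 239104711; y_6 = 14·612305 + 1·8550374 = 17122644.
  From (x_6, y_6) = (239104711, 17122644): x_7 = 14·239104711 + 195·1·17122644 = 6686381534; y_7 = 14·17122644 + 1·239104711 = 478821727.
  From (x_7, y_7) = (6686381534, 478821727): x_8 = 14·6686381534 + 195·1·478821727 = 186979578241; y_8 = 14·478821727 + 1·6686381534 = 13389885712.
Step 3: Verify x_8² - 195·y_8² = 34961362679182240654081 - 34961362679182240654080 = 1 (should be 1). ✓

(x_1, y_1) = (14, 1); (x_8, y_8) = (186979578241, 13389885712).


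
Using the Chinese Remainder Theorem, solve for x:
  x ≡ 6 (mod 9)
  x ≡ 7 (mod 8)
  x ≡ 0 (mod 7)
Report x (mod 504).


Moduli 9, 8, 7 are pairwise coprime; by CRT there is a unique solution modulo M = 9 · 8 · 7 = 504.
Solve pairwise, accumulating the modulus:
  Start with x ≡ 6 (mod 9).
  Combine with x ≡ 7 (mod 8): since gcd(9, 8) = 1, we get a unique residue mod 72.
    Write x = 6 + 9·t and substitute into x ≡ 7 (mod 8): 9·t ≡ 7 − 6 = 1 (mod 8).
    Reduce coefficients mod 8: 1·t ≡ 1 (mod 8).
    So t ≡ 1 (mod 8).
    Then x = 6 + 9·1 = 15, valid modulo lcm(9, 8) = 72: x ≡ 15 (mod 72).
  Combine with x ≡ 0 (mod 7): since gcd(72, 7) = 1, we get a unique residue mod 504.
    Write x = 15 + 72·t and substitute into x ≡ 0 (mod 7): 72·t ≡ 0 − 15 = -15 (mod 7).
    Reduce coefficients mod 7: 2·t ≡ 6 (mod 7).
    The inverse of 2 mod 7 is 4 (since 2·4 = 8 = 1·7 + 1), so t ≡ 4·6 = 24 ≡ 3 (mod 7).
    Then x = 15 + 72·3 = 231, valid modulo lcm(72, 7) = 504: x ≡ 231 (mod 504).
Verify: 231 mod 9 = 6 ✓, 231 mod 8 = 7 ✓, 231 mod 7 = 0 ✓.

x ≡ 231 (mod 504).


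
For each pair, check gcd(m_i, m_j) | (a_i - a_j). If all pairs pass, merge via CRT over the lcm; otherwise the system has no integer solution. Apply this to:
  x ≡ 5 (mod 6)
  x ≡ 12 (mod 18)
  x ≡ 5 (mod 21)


Moduli 6, 18, 21 are not pairwise coprime, so CRT works modulo lcm(m_i) when all pairwise compatibility conditions hold.
Pairwise compatibility: gcd(m_i, m_j) must divide a_i - a_j for every pair.
Merge one congruence at a time:
  Start: x ≡ 5 (mod 6).
  Combine with x ≡ 12 (mod 18): gcd(6, 18) = 6, and 12 - 5 = 7 is NOT divisible by 6.
    ⇒ system is inconsistent (no integer solution).

No solution (the system is inconsistent).


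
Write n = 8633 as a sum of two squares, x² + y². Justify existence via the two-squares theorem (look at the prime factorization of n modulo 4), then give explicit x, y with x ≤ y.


Step 1: Factor n = 8633 = 89 · 97.
Step 2: Check the mod-4 condition on each prime factor: 89 ≡ 1 (mod 4), exponent 1; 97 ≡ 1 (mod 4), exponent 1.
All primes ≡ 3 (mod 4) appear to even exponent (or don't appear), so by the two-squares theorem n IS expressible as a sum of two squares.
Step 3: Build a representation. Here n = 89 · 97 is a product of primes ≡ 1 (mod 4). Each prime p ≡ 1 (mod 4) is itself a sum of two squares; find a² by testing p − a² for a perfect square:
  89: 89 − 1² = 88, 89 − 2² = 85, 89 − 3² = 80, 89 − 4² = 73, 89 − 5² = 64 = 8² ⇒ 89 = 5² + 8².
  97: 97 − 1² = 96, 97 − 2² = 93, 97 − 3² = 88, 97 − 4² = 81 = 9² ⇒ 97 = 4² + 9².
  Combine using the Brahmagupta–Fibonacci identity (a² + b²)(c² + d²) = (ac − bd)² + (ad + bc)² = (ac + bd)² + (ad − bc)²:
  89 · 97 = 8633: from (5² + 8²)(4² + 9²), take (5·4 − 8·9, 5·9 + 8·4) = (20 − 72, 45 + 32) = (-52, 77); dropping signs (only squares matter) gives (52, 77); check 52² + 77² = 2704 + 5929 = 8633 ✓.
Step 4: Order so x ≤ y and verify: 52² + 77² = 2704 + 5929 = 8633 = n. ✓

n = 8633 = 52² + 77² (one valid representation with x ≤ y).


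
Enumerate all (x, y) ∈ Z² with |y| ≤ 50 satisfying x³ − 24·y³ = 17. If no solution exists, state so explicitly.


The equation is x³ - 24y³ = 17. For fixed y, x³ = 24·y³ + 17, so a solution requires the RHS to be a perfect cube.
Strategy: iterate y from -50 to 50, compute RHS = 24·y³ + 17, and check whether it is a (positive or negative) perfect cube.
Check small values of y:
  y = 0: RHS = 17 is not a perfect cube.
  y = 1: RHS = 41 is not a perfect cube.
  y = -1: RHS = -7 is not a perfect cube.
  y = 2: RHS = 209 is not a perfect cube.
  y = -2: RHS = -175 is not a perfect cube.
  y = 3: RHS = 665 is not a perfect cube.
  y = -3: RHS = -631 is not a perfect cube.
Continuing the search up to |y| = 50 finds no solutions either.
No (x, y) in the scanned range satisfies the equation.

No integer solutions with |y| ≤ 50.
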